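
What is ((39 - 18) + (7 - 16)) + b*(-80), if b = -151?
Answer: 12092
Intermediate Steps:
((39 - 18) + (7 - 16)) + b*(-80) = ((39 - 18) + (7 - 16)) - 151*(-80) = (21 - 9) + 12080 = 12 + 12080 = 12092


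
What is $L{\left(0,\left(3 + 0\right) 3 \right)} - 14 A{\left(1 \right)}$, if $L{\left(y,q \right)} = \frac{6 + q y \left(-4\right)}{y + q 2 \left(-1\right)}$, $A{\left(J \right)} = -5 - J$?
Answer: $\frac{251}{3} \approx 83.667$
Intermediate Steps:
$L{\left(y,q \right)} = \frac{6 - 4 q y}{y - 2 q}$ ($L{\left(y,q \right)} = \frac{6 - 4 q y}{y + 2 q \left(-1\right)} = \frac{6 - 4 q y}{y - 2 q}$)
$L{\left(0,\left(3 + 0\right) 3 \right)} - 14 A{\left(1 \right)} = \frac{2 \left(-3 + 2 \left(3 + 0\right) 3 \cdot 0\right)}{\left(-1\right) 0 + 2 \left(3 + 0\right) 3} - 14 \left(-5 - 1\right) = \frac{2 \left(-3 + 2 \cdot 3 \cdot 3 \cdot 0\right)}{0 + 2 \cdot 3 \cdot 3} - 14 \left(-5 - 1\right) = \frac{2 \left(-3 + 2 \cdot 9 \cdot 0\right)}{0 + 2 \cdot 9} - -84 = \frac{2 \left(-3 + 0\right)}{0 + 18} + 84 = 2 \cdot \frac{1}{18} \left(-3\right) + 84 = - \frac{1}{3} + 84 = \frac{251}{3}$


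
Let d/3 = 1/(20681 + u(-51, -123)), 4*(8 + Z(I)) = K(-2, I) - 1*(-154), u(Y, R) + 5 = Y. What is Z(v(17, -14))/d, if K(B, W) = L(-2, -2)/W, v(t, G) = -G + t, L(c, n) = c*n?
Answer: 13014375/62 ≈ 2.0991e+5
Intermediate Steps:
u(Y, R) = -5 + Y
v(t, G) = t - G
K(B, W) = 4/W (K(B, W) = (-2*(-2))/W = 4/W)
Z(I) = 61/2 + 1/I (Z(I) = -8 + (4/I - 1*(-154))/4 = -8 + (4/I + 154)/4 = -8 + (154 + 4/I)/4 = -8 + (77/2 + 1/I) = 61/2 + 1/I)
d = 1/6875 (d = 3/(20681 + (-5 - 51)) = 3/(20681 - 56) = 3/20625 = 3*(1/20625) = 1/6875 ≈ 0.00014545)
Z(v(17, -14))/d = (61/2 + 1/(17 - 1*(-14)))/(1/6875) = (61/2 + 1/(17 + 14))*6875 = (61/2 + 1/31)*6875 = (1893/62)*6875 = 13014375/62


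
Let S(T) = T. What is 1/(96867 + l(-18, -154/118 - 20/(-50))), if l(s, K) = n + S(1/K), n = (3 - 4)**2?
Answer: 267/25863461 ≈ 1.0323e-5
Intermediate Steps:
n = 1 (n = (-1)**2 = 1)
l(s, K) = 1 + 1/K
1/(96867 + l(-18, -154/118 - 20/(-50))) = 1/(96867 + (1 + (-154/118 - 20/(-50)))/(-154/118 - 20/(-50))) = 1/(96867 + (1 + (-154*1/118 - 20*(-1/50)))/(-154*1/118 - 20*(-1/50))) = 1/(96867 + (1 + (-77/59 + 2/5))/(-77/59 + 2/5)) = 1/(96867 + (1 - 267/295)/(-267/295)) = 1/(96867 - 295/267*28/295) = 1/(96867 - 28/267) = 1/(25863461/267) = 267/25863461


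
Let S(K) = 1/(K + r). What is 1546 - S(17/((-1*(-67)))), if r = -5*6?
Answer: 3081245/1993 ≈ 1546.0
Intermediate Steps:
r = -30
S(K) = 1/(-30 + K) (S(K) = 1/(K - 30) = 1/(-30 + K))
1546 - S(17/((-1*(-67)))) = 1546 - 1/(-30 + 17/((-1*(-67)))) = 1546 - 1/(-30 + 17/67) = 1546 - 1/(-1993/67) = 1546 - 1*(-67/1993) = 1546 + 67/1993 = 3081245/1993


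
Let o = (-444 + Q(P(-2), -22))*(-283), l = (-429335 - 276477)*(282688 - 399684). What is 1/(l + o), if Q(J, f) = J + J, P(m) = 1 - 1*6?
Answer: 1/82577309234 ≈ 1.2110e-11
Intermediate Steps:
P(m) = -5 (P(m) = 1 - 6 = -5)
Q(J, f) = 2*J
l = 82577180752 (l = -705812*(-116996) = 82577180752)
o = 128482 (o = (-444 + 2*(-5))*(-283) = (-444 - 10)*(-283) = -454*(-283) = 128482)
1/(l + o) = 1/(82577180752 + 128482) = 1/82577309234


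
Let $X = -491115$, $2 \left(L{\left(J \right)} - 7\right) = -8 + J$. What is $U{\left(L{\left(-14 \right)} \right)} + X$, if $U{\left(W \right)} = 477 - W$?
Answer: $-490634$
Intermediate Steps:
$L{\left(J \right)} = 3 + \frac{J}{2}$ ($L{\left(J \right)} = 7 + \frac{-8 + J}{2} = 7 + \left(-4 + \frac{J}{2}\right) = 3 + \frac{J}{2}$)
$U{\left(L{\left(-14 \right)} \right)} + X = \left(477 - \left(3 + \frac{1}{2} \left(-14\right)\right)\right) - 491115 = \left(477 - \left(3 - 7\right)\right) - 491115 = \left(477 - -4\right) - 491115 = \left(477 + 4\right) - 491115 = 481 - 491115 = -490634$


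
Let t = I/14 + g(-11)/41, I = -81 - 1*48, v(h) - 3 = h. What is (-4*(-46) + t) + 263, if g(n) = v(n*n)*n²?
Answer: 461345/574 ≈ 803.74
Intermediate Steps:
v(h) = 3 + h
I = -129 (I = -81 - 48 = -129)
g(n) = n²*(3 + n²) (g(n) = (3 + n*n)*n² = (3 + n²)*n² = n²*(3 + n²))
t = 204767/574 (t = -129/14 + ((-11)²*(3 + (-11)²))/41 = -129*1/14 + (121*(3 + 121))*(1/41) = -129/14 + (121*124)*(1/41) = -129/14 + 15004*(1/41) = -129/14 + 15004/41 = 204767/574 ≈ 356.74)
(-4*(-46) + t) + 263 = (-4*(-46) + 204767/574) + 263 = (184 + 204767/574) + 263 = 310383/574 + 263 = 461345/574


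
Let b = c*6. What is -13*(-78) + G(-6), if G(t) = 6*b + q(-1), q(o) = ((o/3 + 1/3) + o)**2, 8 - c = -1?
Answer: 1339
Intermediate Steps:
c = 9 (c = 8 - 1*(-1) = 8 + 1 = 9)
b = 54 (b = 9*6 = 54)
q(o) = (1/3 + 4*o/3)**2 (q(o) = ((o*(1/3) + 1*(1/3)) + o)**2 = ((o/3 + 1/3) + o)**2 = ((1/3 + o/3) + o)**2 = (1/3 + 4*o/3)**2)
G(t) = 325 (G(t) = 6*54 + (1 + 4*(-1))**2/9 = 324 + (1 - 4)**2/9 = 324 + (1/9)*(-3)**2 = 324 + (1/9)*9 = 324 + 1 = 325)
-13*(-78) + G(-6) = -13*(-78) + 325 = 1014 + 325 = 1339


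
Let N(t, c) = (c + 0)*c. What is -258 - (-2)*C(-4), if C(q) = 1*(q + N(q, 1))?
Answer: -264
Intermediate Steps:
N(t, c) = c² (N(t, c) = c*c = c²)
C(q) = 1 + q (C(q) = 1*(q + 1²) = 1*(q + 1) = 1*(1 + q) = 1 + q)
-258 - (-2)*C(-4) = -258 - (-2)*(1 - 4) = -258 - (-2)*(-3) = -258 - 1*6 = -258 - 6 = -264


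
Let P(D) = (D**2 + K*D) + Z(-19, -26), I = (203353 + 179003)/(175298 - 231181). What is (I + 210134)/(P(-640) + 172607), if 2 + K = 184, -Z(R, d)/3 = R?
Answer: 5871267983/13014703636 ≈ 0.45113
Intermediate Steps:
Z(R, d) = -3*R
I = -382356/55883 (I = 382356/(-55883) = 382356*(-1/55883) = -382356/55883 ≈ -6.8421)
K = 182 (K = -2 + 184 = 182)
P(D) = 57 + D**2 + 182*D (P(D) = (D**2 + 182*D) - 3*(-19) = (D**2 + 182*D) + 57 = 57 + D**2 + 182*D)
(I + 210134)/(P(-640) + 172607) = (-382356/55883 + 210134)/((57 + (-640)**2 + 182*(-640)) + 172607) = 11742535966/(55883*((57 + 409600 - 116480) + 172607)) = 11742535966/(55883*(293177 + 172607)) = (11742535966/55883)/465784 = (11742535966/55883)*(1/465784) = 5871267983/13014703636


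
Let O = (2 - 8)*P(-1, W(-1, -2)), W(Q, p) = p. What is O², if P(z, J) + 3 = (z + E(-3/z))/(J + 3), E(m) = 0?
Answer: 576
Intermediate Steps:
P(z, J) = -3 + z/(3 + J) (P(z, J) = -3 + (z + 0)/(J + 3) = -3 + z/(3 + J))
O = 24 (O = (2 - 8)*((-9 - 1 - 3*(-2))/(3 - 2)) = -6*(-9 - 1 + 6)/1 = -6*(-4) = 24)
O² = 24² = 576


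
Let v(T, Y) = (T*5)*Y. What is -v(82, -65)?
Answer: 26650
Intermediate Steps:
v(T, Y) = 5*T*Y (v(T, Y) = (5*T)*Y = 5*T*Y)
-v(82, -65) = -5*82*(-65) = -1*(-26650) = 26650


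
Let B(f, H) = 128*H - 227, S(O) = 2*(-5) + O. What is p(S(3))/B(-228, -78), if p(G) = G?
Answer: 7/10211 ≈ 0.00068554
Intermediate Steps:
S(O) = -10 + O
B(f, H) = -227 + 128*H
p(S(3))/B(-228, -78) = (-10 + 3)/(-227 + 128*(-78)) = -7/(-227 - 9984) = -7/(-10211) = -7*(-1/10211) = 7/10211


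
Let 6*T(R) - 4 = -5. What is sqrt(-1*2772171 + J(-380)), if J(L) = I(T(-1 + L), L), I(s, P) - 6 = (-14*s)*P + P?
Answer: I*sqrt(24960885)/3 ≈ 1665.4*I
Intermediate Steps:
T(R) = -1/6 (T(R) = 2/3 + (1/6)*(-5) = 2/3 - 5/6 = -1/6)
I(s, P) = 6 + P - 14*P*s (I(s, P) = 6 + ((-14*s)*P + P) = 6 + (-14*P*s + P) = 6 + (P - 14*P*s) = 6 + P - 14*P*s)
J(L) = 6 + 10*L/3 (J(L) = 6 + L - 14*L*(-1/6) = 6 + L + 7*L/3 = 6 + 10*L/3)
sqrt(-1*2772171 + J(-380)) = sqrt(-1*2772171 + (6 + (10/3)*(-380))) = sqrt(-2772171 + (6 - 3800/3)) = sqrt(-2772171 - 3782/3) = sqrt(-8320295/3) = I*sqrt(24960885)/3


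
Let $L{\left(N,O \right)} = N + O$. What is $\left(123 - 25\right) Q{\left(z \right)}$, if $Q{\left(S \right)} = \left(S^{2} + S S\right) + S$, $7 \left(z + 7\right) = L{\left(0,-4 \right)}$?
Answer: $10494$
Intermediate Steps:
$z = - \frac{53}{7}$ ($z = -7 + \frac{0 - 4}{7} = -7 + \frac{1}{7} \left(-4\right) = -7 - \frac{4}{7} = - \frac{53}{7} \approx -7.5714$)
$Q{\left(S \right)} = S + 2 S^{2}$ ($Q{\left(S \right)} = \left(S^{2} + S^{2}\right) + S = 2 S^{2} + S = S + 2 S^{2}$)
$\left(123 - 25\right) Q{\left(z \right)} = \left(123 - 25\right) \left(- \frac{53 \left(1 + 2 \left(- \frac{53}{7}\right)\right)}{7}\right) = 98 \left(- \frac{53 \left(1 - \frac{106}{7}\right)}{7}\right) = 98 \left(\left(- \frac{53}{7}\right) \left(- \frac{99}{7}\right)\right) = 98 \cdot \frac{5247}{49} = 10494$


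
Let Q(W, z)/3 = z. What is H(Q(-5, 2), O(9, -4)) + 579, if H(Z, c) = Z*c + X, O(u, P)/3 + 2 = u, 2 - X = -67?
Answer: 774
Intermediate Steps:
X = 69 (X = 2 - 1*(-67) = 2 + 67 = 69)
O(u, P) = -6 + 3*u
Q(W, z) = 3*z
H(Z, c) = 69 + Z*c (H(Z, c) = Z*c + 69 = 69 + Z*c)
H(Q(-5, 2), O(9, -4)) + 579 = (69 + (3*2)*(-6 + 3*9)) + 579 = (69 + 6*(-6 + 27)) + 579 = (69 + 6*21) + 579 = (69 + 126) + 579 = 195 + 579 = 774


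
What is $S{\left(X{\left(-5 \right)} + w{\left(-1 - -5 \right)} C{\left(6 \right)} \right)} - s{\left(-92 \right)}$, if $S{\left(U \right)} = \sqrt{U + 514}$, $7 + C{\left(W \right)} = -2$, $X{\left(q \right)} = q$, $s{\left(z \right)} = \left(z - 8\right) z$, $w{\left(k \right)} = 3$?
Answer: $-9200 + \sqrt{482} \approx -9178.0$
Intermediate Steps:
$s{\left(z \right)} = z \left(-8 + z\right)$ ($s{\left(z \right)} = \left(-8 + z\right) z = z \left(-8 + z\right)$)
$C{\left(W \right)} = -9$ ($C{\left(W \right)} = -7 - 2 = -9$)
$S{\left(U \right)} = \sqrt{514 + U}$
$S{\left(X{\left(-5 \right)} + w{\left(-1 - -5 \right)} C{\left(6 \right)} \right)} - s{\left(-92 \right)} = \sqrt{514 + \left(-5 + 3 \left(-9\right)\right)} - - 92 \left(-8 - 92\right) = \sqrt{514 - 32} - \left(-92\right) \left(-100\right) = \sqrt{514 - 32} - 9200 = \sqrt{482} - 9200 = -9200 + \sqrt{482}$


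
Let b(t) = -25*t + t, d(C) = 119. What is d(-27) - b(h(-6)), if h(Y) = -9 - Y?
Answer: 47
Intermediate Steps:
b(t) = -24*t
d(-27) - b(h(-6)) = 119 - (-24)*(-9 - 1*(-6)) = 119 - (-24)*(-9 + 6) = 119 - (-24)*(-3) = 119 - 1*72 = 119 - 72 = 47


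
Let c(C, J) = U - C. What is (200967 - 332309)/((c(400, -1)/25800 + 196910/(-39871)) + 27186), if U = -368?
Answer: -2814746074075/582507513664 ≈ -4.8321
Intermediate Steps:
c(C, J) = -368 - C
(200967 - 332309)/((c(400, -1)/25800 + 196910/(-39871)) + 27186) = (200967 - 332309)/(((-368 - 1*400)/25800 + 196910/(-39871)) + 27186) = -131342/(((-368 - 400)*(1/25800) + 196910*(-1/39871)) + 27186) = -131342/((-768*1/25800 - 196910/39871) + 27186) = -131342/((-32/1075 - 196910/39871) + 27186) = -131342/(-212954122/42861325 + 27186) = -131342/1165015027328/42861325 = -131342*42861325/1165015027328 = -2814746074075/582507513664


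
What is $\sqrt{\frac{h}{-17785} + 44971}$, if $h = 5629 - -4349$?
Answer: $\frac{\sqrt{14224429785745}}{17785} \approx 212.06$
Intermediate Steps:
$h = 9978$ ($h = 5629 + 4349 = 9978$)
$\sqrt{\frac{h}{-17785} + 44971} = \sqrt{\frac{9978}{-17785} + 44971} = \sqrt{9978 \left(- \frac{1}{17785}\right) + 44971} = \sqrt{- \frac{9978}{17785} + 44971} = \sqrt{\frac{799799257}{17785}} = \frac{\sqrt{14224429785745}}{17785}$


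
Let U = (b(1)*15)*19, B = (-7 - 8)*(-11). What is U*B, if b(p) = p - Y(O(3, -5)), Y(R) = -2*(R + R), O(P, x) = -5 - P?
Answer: -1457775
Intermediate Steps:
Y(R) = -4*R
B = 165 (B = -15*(-11) = 165)
b(p) = -32 + p (b(p) = p - (-4)*(-5 - 1*3) = p - (-4)*(-5 - 3) = p - (-4)*(-8) = p - 1*32 = p - 32 = -32 + p)
U = -8835 (U = ((-32 + 1)*15)*19 = -31*15*19 = -465*19 = -8835)
U*B = -8835*165 = -1457775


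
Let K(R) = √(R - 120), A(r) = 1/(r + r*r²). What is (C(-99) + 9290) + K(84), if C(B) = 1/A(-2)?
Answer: 9280 + 6*I ≈ 9280.0 + 6.0*I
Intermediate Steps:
A(r) = 1/(r + r³)
C(B) = -10 (C(B) = 1/(1/(-2 + (-2)³)) = 1/(1/(-2 - 8)) = 1/(1/(-10)) = 1/(-⅒) = -10)
K(R) = √(-120 + R)
(C(-99) + 9290) + K(84) = (-10 + 9290) + √(-120 + 84) = 9280 + √(-36) = 9280 + 6*I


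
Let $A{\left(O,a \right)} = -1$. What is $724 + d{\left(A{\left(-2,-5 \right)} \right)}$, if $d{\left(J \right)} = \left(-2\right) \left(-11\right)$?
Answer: $746$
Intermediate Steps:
$d{\left(J \right)} = 22$
$724 + d{\left(A{\left(-2,-5 \right)} \right)} = 724 + 22 = 746$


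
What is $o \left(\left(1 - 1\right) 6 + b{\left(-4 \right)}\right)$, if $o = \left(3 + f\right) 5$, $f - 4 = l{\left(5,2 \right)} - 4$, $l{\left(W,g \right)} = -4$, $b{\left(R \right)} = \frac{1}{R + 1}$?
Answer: $\frac{5}{3} \approx 1.6667$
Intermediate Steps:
$b{\left(R \right)} = \frac{1}{1 + R}$
$f = -4$ ($f = 4 - 8 = -4$)
$o = -5$ ($o = \left(3 - 4\right) 5 = \left(-1\right) 5 = -5$)
$o \left(\left(1 - 1\right) 6 + b{\left(-4 \right)}\right) = - 5 \left(\left(1 - 1\right) 6 + \frac{1}{1 - 4}\right) = - 5 \left(0 \cdot 6 + \frac{1}{-3}\right) = - 5 \left(0 - \frac{1}{3}\right) = \left(-5\right) \left(- \frac{1}{3}\right) = \frac{5}{3}$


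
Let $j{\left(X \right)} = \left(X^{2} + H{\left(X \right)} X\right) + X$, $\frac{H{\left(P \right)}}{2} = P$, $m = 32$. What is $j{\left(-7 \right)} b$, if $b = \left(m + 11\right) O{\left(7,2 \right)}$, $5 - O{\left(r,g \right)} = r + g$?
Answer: $-24080$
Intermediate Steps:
$H{\left(P \right)} = 2 P$
$O{\left(r,g \right)} = 5 - g - r$ ($O{\left(r,g \right)} = 5 - \left(r + g\right) = 5 - \left(g + r\right) = 5 - g - r$)
$j{\left(X \right)} = X + 3 X^{2}$ ($j{\left(X \right)} = \left(X^{2} + 2 X X\right) + X = \left(X^{2} + 2 X^{2}\right) + X = 3 X^{2} + X = X + 3 X^{2}$)
$b = -172$ ($b = \left(32 + 11\right) \left(5 - 2 - 7\right) = 43 \left(5 - 2 - 7\right) = 43 \left(-4\right) = -172$)
$j{\left(-7 \right)} b = - 7 \left(1 + 3 \left(-7\right)\right) \left(-172\right) = - 7 \left(1 - 21\right) \left(-172\right) = \left(-7\right) \left(-20\right) \left(-172\right) = 140 \left(-172\right) = -24080$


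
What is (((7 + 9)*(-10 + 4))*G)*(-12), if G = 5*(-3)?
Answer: -17280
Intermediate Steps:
G = -15
(((7 + 9)*(-10 + 4))*G)*(-12) = (((7 + 9)*(-10 + 4))*(-15))*(-12) = ((16*(-6))*(-15))*(-12) = -96*(-15)*(-12) = 1440*(-12) = -17280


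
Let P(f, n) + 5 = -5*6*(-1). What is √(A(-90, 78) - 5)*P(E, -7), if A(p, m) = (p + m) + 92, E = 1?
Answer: 125*√3 ≈ 216.51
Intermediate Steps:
A(p, m) = 92 + m + p (A(p, m) = (m + p) + 92 = 92 + m + p)
P(f, n) = 25 (P(f, n) = -5 - 5*6*(-1) = -5 - 30*(-1) = -5 + 30 = 25)
√(A(-90, 78) - 5)*P(E, -7) = √((92 + 78 - 90) - 5)*25 = √(80 - 5)*25 = √75*25 = (5*√3)*25 = 125*√3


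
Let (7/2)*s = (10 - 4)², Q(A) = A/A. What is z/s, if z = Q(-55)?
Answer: 7/72 ≈ 0.097222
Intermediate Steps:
Q(A) = 1
z = 1
s = 72/7 (s = 2*(10 - 4)²/7 = (2/7)*6² = (2/7)*36 = 72/7 ≈ 10.286)
z/s = 1/(72/7) = 1*(7/72) = 7/72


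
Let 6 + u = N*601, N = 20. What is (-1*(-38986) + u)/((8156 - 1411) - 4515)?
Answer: 5100/223 ≈ 22.870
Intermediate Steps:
u = 12014 (u = -6 + 20*601 = -6 + 12020 = 12014)
(-1*(-38986) + u)/((8156 - 1411) - 4515) = (-1*(-38986) + 12014)/((8156 - 1411) - 4515) = (38986 + 12014)/(6745 - 4515) = 51000/2230 = 51000*(1/2230) = 5100/223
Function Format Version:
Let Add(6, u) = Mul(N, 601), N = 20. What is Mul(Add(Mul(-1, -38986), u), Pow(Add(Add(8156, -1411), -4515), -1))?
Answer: Rational(5100, 223) ≈ 22.870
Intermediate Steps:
u = 12014 (u = Add(-6, Mul(20, 601)) = Add(-6, 12020) = 12014)
Mul(Add(Mul(-1, -38986), u), Pow(Add(Add(8156, -1411), -4515), -1)) = Mul(Add(Mul(-1, -38986), 12014), Pow(Add(Add(8156, -1411), -4515), -1)) = Mul(Add(38986, 12014), Pow(Add(6745, -4515), -1)) = Mul(51000, Pow(2230, -1)) = Mul(51000, Rational(1, 2230)) = Rational(5100, 223)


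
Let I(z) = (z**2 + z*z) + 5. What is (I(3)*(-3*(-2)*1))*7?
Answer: 966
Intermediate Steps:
I(z) = 5 + 2*z**2 (I(z) = (z**2 + z**2) + 5 = 2*z**2 + 5 = 5 + 2*z**2)
(I(3)*(-3*(-2)*1))*7 = ((5 + 2*3**2)*(-3*(-2)*1))*7 = ((5 + 2*9)*(6*1))*7 = ((5 + 18)*6)*7 = (23*6)*7 = 138*7 = 966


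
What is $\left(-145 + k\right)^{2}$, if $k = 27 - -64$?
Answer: $2916$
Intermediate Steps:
$k = 91$ ($k = 27 + 64 = 91$)
$\left(-145 + k\right)^{2} = \left(-145 + 91\right)^{2} = \left(-54\right)^{2} = 2916$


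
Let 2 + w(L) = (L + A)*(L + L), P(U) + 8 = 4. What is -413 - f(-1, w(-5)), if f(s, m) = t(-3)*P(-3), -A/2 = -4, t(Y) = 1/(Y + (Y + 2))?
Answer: -414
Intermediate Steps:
P(U) = -4 (P(U) = -8 + 4 = -4)
t(Y) = 1/(2 + 2*Y) (t(Y) = 1/(Y + (2 + Y)) = 1/(2 + 2*Y))
A = 8 (A = -2*(-4) = 8)
w(L) = -2 + 2*L*(8 + L) (w(L) = -2 + (L + 8)*(L + L) = -2 + (8 + L)*(2*L) = -2 + 2*L*(8 + L))
f(s, m) = 1 (f(s, m) = (1/(2*(1 - 3)))*(-4) = ((½)/(-2))*(-4) = ((½)*(-½))*(-4) = -¼*(-4) = 1)
-413 - f(-1, w(-5)) = -413 - 1*1 = -413 - 1 = -414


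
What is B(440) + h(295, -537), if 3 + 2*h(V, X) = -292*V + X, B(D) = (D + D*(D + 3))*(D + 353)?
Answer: 154877140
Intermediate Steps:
B(D) = (353 + D)*(D + D*(3 + D)) (B(D) = (D + D*(3 + D))*(353 + D) = (353 + D)*(D + D*(3 + D)))
h(V, X) = -3/2 + X/2 - 146*V (h(V, X) = -3/2 + (-292*V + X)/2 = -3/2 + (X - 292*V)/2 = -3/2 + (X/2 - 146*V) = -3/2 + X/2 - 146*V)
B(440) + h(295, -537) = 440*(1412 + 440**2 + 357*440) + (-3/2 + (1/2)*(-537) - 146*295) = 440*(1412 + 193600 + 157080) + (-3/2 - 537/2 - 43070) = 440*352092 - 43340 = 154920480 - 43340 = 154877140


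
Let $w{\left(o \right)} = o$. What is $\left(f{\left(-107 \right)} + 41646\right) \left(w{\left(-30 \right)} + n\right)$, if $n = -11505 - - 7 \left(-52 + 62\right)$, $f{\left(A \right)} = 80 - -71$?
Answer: $-479202605$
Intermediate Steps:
$f{\left(A \right)} = 151$ ($f{\left(A \right)} = 80 + 71 = 151$)
$n = -11435$ ($n = -11505 - \left(-7\right) 10 = -11505 - -70 = -11505 + 70 = -11435$)
$\left(f{\left(-107 \right)} + 41646\right) \left(w{\left(-30 \right)} + n\right) = \left(151 + 41646\right) \left(-30 - 11435\right) = 41797 \left(-11465\right) = -479202605$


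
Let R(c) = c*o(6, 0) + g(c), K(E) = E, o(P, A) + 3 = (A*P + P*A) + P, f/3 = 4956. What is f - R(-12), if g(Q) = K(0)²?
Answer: 14904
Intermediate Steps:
f = 14868 (f = 3*4956 = 14868)
o(P, A) = -3 + P + 2*A*P (o(P, A) = -3 + ((A*P + P*A) + P) = -3 + ((A*P + A*P) + P) = -3 + (2*A*P + P) = -3 + (P + 2*A*P) = -3 + P + 2*A*P)
g(Q) = 0 (g(Q) = 0² = 0)
R(c) = 3*c (R(c) = c*(-3 + 6 + 2*0*6) + 0 = c*(-3 + 6 + 0) + 0 = c*3 + 0 = 3*c + 0 = 3*c)
f - R(-12) = 14868 - 3*(-12) = 14868 - 1*(-36) = 14868 + 36 = 14904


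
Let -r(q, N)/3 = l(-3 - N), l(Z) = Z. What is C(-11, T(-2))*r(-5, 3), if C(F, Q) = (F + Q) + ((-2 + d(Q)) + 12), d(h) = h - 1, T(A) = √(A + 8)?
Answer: -36 + 36*√6 ≈ 52.182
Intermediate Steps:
r(q, N) = 9 + 3*N (r(q, N) = -3*(-3 - N) = 9 + 3*N)
T(A) = √(8 + A)
d(h) = -1 + h
C(F, Q) = 9 + F + 2*Q (C(F, Q) = (F + Q) + ((-2 + (-1 + Q)) + 12) = (F + Q) + ((-3 + Q) + 12) = (F + Q) + (9 + Q) = 9 + F + 2*Q)
C(-11, T(-2))*r(-5, 3) = (9 - 11 + 2*√(8 - 2))*(9 + 3*3) = (9 - 11 + 2*√6)*(9 + 9) = (-2 + 2*√6)*18 = -36 + 36*√6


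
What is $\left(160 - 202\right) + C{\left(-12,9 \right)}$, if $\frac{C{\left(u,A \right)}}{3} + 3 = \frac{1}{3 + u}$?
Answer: $- \frac{154}{3} \approx -51.333$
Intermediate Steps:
$C{\left(u,A \right)} = -9 + \frac{3}{3 + u}$
$\left(160 - 202\right) + C{\left(-12,9 \right)} = \left(160 - 202\right) + \frac{3 \left(-8 - -36\right)}{3 - 12} = -42 + \frac{3 \left(-8 + 36\right)}{-9} = -42 + 3 \left(- \frac{1}{9}\right) 28 = -42 - \frac{28}{3} = - \frac{154}{3}$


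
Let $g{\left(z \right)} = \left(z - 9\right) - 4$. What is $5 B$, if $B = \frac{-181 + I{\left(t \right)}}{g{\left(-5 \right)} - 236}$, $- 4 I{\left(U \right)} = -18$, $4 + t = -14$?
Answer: $\frac{1765}{508} \approx 3.4744$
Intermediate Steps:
$t = -18$ ($t = -4 - 14 = -18$)
$I{\left(U \right)} = \frac{9}{2}$ ($I{\left(U \right)} = \left(- \frac{1}{4}\right) \left(-18\right) = \frac{9}{2}$)
$g{\left(z \right)} = -13 + z$ ($g{\left(z \right)} = \left(-9 + z\right) - 4 = -13 + z$)
$B = \frac{353}{508}$ ($B = \frac{-181 + \frac{9}{2}}{\left(-13 - 5\right) - 236} = - \frac{353}{2 \left(-18 - 236\right)} = - \frac{353}{2 \left(-254\right)} = \left(- \frac{353}{2}\right) \left(- \frac{1}{254}\right) = \frac{353}{508} \approx 0.69488$)
$5 B = 5 \cdot \frac{353}{508} = \frac{1765}{508}$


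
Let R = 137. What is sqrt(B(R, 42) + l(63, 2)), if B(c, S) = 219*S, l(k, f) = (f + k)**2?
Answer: sqrt(13423) ≈ 115.86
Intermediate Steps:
sqrt(B(R, 42) + l(63, 2)) = sqrt(219*42 + (2 + 63)**2) = sqrt(9198 + 65**2) = sqrt(9198 + 4225) = sqrt(13423)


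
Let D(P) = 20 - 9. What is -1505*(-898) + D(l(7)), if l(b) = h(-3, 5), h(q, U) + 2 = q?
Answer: 1351501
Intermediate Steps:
h(q, U) = -2 + q
l(b) = -5 (l(b) = -2 - 3 = -5)
D(P) = 11
-1505*(-898) + D(l(7)) = -1505*(-898) + 11 = 1351490 + 11 = 1351501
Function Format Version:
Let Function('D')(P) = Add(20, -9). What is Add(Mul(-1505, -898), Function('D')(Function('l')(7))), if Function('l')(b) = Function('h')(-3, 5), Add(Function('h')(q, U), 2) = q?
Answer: 1351501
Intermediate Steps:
Function('h')(q, U) = Add(-2, q)
Function('l')(b) = -5 (Function('l')(b) = Add(-2, -3) = -5)
Function('D')(P) = 11
Add(Mul(-1505, -898), Function('D')(Function('l')(7))) = Add(Mul(-1505, -898), 11) = Add(1351490, 11) = 1351501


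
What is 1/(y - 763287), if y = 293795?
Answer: -1/469492 ≈ -2.1300e-6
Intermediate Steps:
1/(y - 763287) = 1/(293795 - 763287) = 1/(-469492) = -1/469492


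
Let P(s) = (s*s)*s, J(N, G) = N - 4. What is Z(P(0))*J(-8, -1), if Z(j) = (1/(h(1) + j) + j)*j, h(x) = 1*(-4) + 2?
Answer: 0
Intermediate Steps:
J(N, G) = -4 + N
h(x) = -2 (h(x) = -4 + 2 = -2)
P(s) = s³ (P(s) = s²*s = s³)
Z(j) = j*(j + 1/(-2 + j)) (Z(j) = (1/(-2 + j) + j)*j = (j + 1/(-2 + j))*j = j*(j + 1/(-2 + j)))
Z(P(0))*J(-8, -1) = (0³*(1 + (0³)² - 2*0³)/(-2 + 0³))*(-4 - 8) = (0*(1 + 0² - 2*0)/(-2 + 0))*(-12) = (0*(1 + 0 + 0)/(-2))*(-12) = (0*(-½)*1)*(-12) = 0*(-12) = 0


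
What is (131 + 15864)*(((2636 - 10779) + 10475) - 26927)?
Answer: -393397025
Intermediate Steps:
(131 + 15864)*(((2636 - 10779) + 10475) - 26927) = 15995*((-8143 + 10475) - 26927) = 15995*(2332 - 26927) = 15995*(-24595) = -393397025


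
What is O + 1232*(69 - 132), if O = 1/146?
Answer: -11331935/146 ≈ -77616.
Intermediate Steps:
O = 1/146 ≈ 0.0068493
O + 1232*(69 - 132) = 1/146 + 1232*(69 - 132) = 1/146 + 1232*(-63) = 1/146 - 77616 = -11331935/146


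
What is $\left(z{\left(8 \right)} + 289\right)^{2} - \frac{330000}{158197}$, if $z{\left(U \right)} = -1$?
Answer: $\frac{13121161968}{158197} \approx 82942.0$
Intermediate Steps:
$\left(z{\left(8 \right)} + 289\right)^{2} - \frac{330000}{158197} = \left(-1 + 289\right)^{2} - \frac{330000}{158197} = 288^{2} - \frac{330000}{158197} = 82944 - \frac{330000}{158197} = \frac{13121161968}{158197}$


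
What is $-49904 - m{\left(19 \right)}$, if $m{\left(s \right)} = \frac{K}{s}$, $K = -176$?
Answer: $- \frac{948000}{19} \approx -49895.0$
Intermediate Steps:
$m{\left(s \right)} = - \frac{176}{s}$
$-49904 - m{\left(19 \right)} = -49904 - - \frac{176}{19} = -49904 + \frac{176}{19} = - \frac{948000}{19}$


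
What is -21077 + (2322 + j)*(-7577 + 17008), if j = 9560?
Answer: 112038065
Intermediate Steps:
-21077 + (2322 + j)*(-7577 + 17008) = -21077 + (2322 + 9560)*(-7577 + 17008) = -21077 + 11882*9431 = -21077 + 112059142 = 112038065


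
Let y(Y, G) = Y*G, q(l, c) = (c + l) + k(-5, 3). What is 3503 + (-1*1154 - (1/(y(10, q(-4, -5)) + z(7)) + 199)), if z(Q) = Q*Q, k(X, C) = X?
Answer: 195651/91 ≈ 2150.0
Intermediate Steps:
q(l, c) = -5 + c + l (q(l, c) = (c + l) - 5 = -5 + c + l)
y(Y, G) = G*Y
z(Q) = Q²
3503 + (-1*1154 - (1/(y(10, q(-4, -5)) + z(7)) + 199)) = 3503 + (-1*1154 - (1/((-5 - 5 - 4)*10 + 7²) + 199)) = 3503 + (-1154 - (1/(-14*10 + 49) + 199)) = 3503 + (-1154 - (1/(-140 + 49) + 199)) = 3503 + (-1154 - (1/(-91) + 199)) = 3503 + (-1154 - (-1/91 + 199)) = 3503 + (-1154 - 1*18108/91) = 3503 + (-1154 - 18108/91) = 3503 - 123122/91 = 195651/91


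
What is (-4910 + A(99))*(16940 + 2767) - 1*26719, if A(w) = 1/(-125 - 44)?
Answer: -16357206748/169 ≈ -9.6788e+7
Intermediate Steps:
A(w) = -1/169 (A(w) = 1/(-169) = -1/169)
(-4910 + A(99))*(16940 + 2767) - 1*26719 = (-4910 - 1/169)*(16940 + 2767) - 1*26719 = -829791/169*19707 - 26719 = -16352691237/169 - 26719 = -16357206748/169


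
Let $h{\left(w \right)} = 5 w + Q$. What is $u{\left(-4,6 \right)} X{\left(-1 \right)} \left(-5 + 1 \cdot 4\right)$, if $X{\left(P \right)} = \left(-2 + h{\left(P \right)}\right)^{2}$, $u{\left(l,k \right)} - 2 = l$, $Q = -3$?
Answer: $200$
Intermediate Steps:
$u{\left(l,k \right)} = 2 + l$
$h{\left(w \right)} = -3 + 5 w$ ($h{\left(w \right)} = 5 w - 3 = -3 + 5 w$)
$X{\left(P \right)} = \left(-5 + 5 P\right)^{2}$ ($X{\left(P \right)} = \left(-2 + \left(-3 + 5 P\right)\right)^{2} = \left(-5 + 5 P\right)^{2}$)
$u{\left(-4,6 \right)} X{\left(-1 \right)} \left(-5 + 1 \cdot 4\right) = \left(2 - 4\right) 25 \left(-1 - 1\right)^{2} \left(-5 + 1 \cdot 4\right) = - 2 \cdot 25 \left(-2\right)^{2} \left(-5 + 4\right) = - 2 \cdot 25 \cdot 4 \left(-1\right) = \left(-2\right) 100 \left(-1\right) = \left(-200\right) \left(-1\right) = 200$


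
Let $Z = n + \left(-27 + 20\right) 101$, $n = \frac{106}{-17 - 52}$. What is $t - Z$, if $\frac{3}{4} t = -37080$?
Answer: $- \frac{3362471}{69} \approx -48731.0$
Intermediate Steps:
$t = -49440$ ($t = \frac{4}{3} \left(-37080\right) = -49440$)
$n = - \frac{106}{69}$ ($n = \frac{106}{-17 - 52} = \frac{106}{-69} = 106 \left(- \frac{1}{69}\right) = - \frac{106}{69} \approx -1.5362$)
$Z = - \frac{48889}{69}$ ($Z = - \frac{106}{69} + \left(-27 + 20\right) 101 = - \frac{106}{69} - 707 = - \frac{48889}{69} \approx -708.54$)
$t - Z = -49440 - - \frac{48889}{69} = -49440 + \frac{48889}{69} = - \frac{3362471}{69}$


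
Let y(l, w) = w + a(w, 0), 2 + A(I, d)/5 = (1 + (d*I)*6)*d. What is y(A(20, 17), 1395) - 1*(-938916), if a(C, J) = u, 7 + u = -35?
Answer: 940269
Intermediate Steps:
u = -42 (u = -7 - 35 = -42)
a(C, J) = -42
A(I, d) = -10 + 5*d*(1 + 6*I*d) (A(I, d) = -10 + 5*((1 + (d*I)*6)*d) = -10 + 5*((1 + (I*d)*6)*d) = -10 + 5*((1 + 6*I*d)*d) = -10 + 5*(d*(1 + 6*I*d)) = -10 + 5*d*(1 + 6*I*d))
y(l, w) = -42 + w (y(l, w) = w - 42 = -42 + w)
y(A(20, 17), 1395) - 1*(-938916) = (-42 + 1395) - 1*(-938916) = 1353 + 938916 = 940269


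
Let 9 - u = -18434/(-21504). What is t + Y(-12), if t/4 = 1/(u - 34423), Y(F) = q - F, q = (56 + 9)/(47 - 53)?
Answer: 2589941767/2220171270 ≈ 1.1665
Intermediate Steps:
q = -65/6 (q = 65/(-6) = 65*(-1/6) = -65/6 ≈ -10.833)
u = 87551/10752 (u = 9 - (-18434)/(-21504) = 9 - (-18434)*(-1)/21504 = 9 - 1*9217/10752 = 9 - 9217/10752 = 87551/10752 ≈ 8.1428)
Y(F) = -65/6 - F
t = -43008/370028545 (t = 4/(87551/10752 - 34423) = 4/(-370028545/10752) = 4*(-10752/370028545) = -43008/370028545 ≈ -0.00011623)
t + Y(-12) = -43008/370028545 + (-65/6 - 1*(-12)) = -43008/370028545 + (-65/6 + 12) = -43008/370028545 + 7/6 = 2589941767/2220171270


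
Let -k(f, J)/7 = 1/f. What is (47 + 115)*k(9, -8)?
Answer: -126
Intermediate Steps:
k(f, J) = -7/f
(47 + 115)*k(9, -8) = (47 + 115)*(-7/9) = 162*(-7*⅑) = 162*(-7/9) = -126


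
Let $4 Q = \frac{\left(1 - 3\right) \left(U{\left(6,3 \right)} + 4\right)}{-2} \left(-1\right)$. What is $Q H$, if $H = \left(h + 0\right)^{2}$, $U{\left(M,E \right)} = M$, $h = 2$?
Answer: $-10$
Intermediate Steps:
$H = 4$ ($H = \left(2 + 0\right)^{2} = 2^{2} = 4$)
$Q = - \frac{5}{2}$ ($Q = \frac{\frac{\left(1 - 3\right) \left(6 + 4\right)}{-2} \left(-1\right)}{4} = \frac{\left(-2\right) 10 \left(- \frac{1}{2}\right) \left(-1\right)}{4} = \frac{\left(-20\right) \left(- \frac{1}{2}\right) \left(-1\right)}{4} = \frac{10 \left(-1\right)}{4} = \frac{1}{4} \left(-10\right) = - \frac{5}{2} \approx -2.5$)
$Q H = \left(- \frac{5}{2}\right) 4 = -10$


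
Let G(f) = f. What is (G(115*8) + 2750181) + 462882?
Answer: 3213983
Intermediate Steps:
(G(115*8) + 2750181) + 462882 = (115*8 + 2750181) + 462882 = (920 + 2750181) + 462882 = 2751101 + 462882 = 3213983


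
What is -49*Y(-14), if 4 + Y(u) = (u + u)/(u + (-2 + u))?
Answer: 2254/15 ≈ 150.27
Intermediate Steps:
Y(u) = -4 + 2*u/(-2 + 2*u) (Y(u) = -4 + (u + u)/(u + (-2 + u)) = -4 + (2*u)/(-2 + 2*u) = -4 + 2*u/(-2 + 2*u))
-49*Y(-14) = -49*(4 - 3*(-14))/(-1 - 14) = -49*(4 + 42)/(-15) = -(-49)*46/15 = -49*(-46/15) = 2254/15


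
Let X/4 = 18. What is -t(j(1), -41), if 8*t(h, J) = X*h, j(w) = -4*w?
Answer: 36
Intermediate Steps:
X = 72 (X = 4*18 = 72)
t(h, J) = 9*h (t(h, J) = (72*h)/8 = 9*h)
-t(j(1), -41) = -9*(-4*1) = -9*(-4) = -1*(-36) = 36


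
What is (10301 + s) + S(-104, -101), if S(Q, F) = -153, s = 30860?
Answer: 41008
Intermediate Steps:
(10301 + s) + S(-104, -101) = (10301 + 30860) - 153 = 41161 - 153 = 41008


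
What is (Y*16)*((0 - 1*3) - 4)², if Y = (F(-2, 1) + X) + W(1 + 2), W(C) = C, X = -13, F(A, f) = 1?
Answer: -7056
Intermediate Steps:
Y = -9 (Y = (1 - 13) + (1 + 2) = -12 + 3 = -9)
(Y*16)*((0 - 1*3) - 4)² = (-9*16)*((0 - 1*3) - 4)² = -144*((0 - 3) - 4)² = -144*(-3 - 4)² = -144*(-7)² = -144*49 = -7056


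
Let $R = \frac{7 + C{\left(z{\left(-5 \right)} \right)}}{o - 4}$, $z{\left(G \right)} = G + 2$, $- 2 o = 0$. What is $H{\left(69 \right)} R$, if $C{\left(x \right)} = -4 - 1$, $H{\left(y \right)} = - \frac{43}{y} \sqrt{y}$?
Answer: $\frac{43 \sqrt{69}}{138} \approx 2.5883$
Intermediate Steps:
$o = 0$ ($o = \left(- \frac{1}{2}\right) 0 = 0$)
$z{\left(G \right)} = 2 + G$
$H{\left(y \right)} = - \frac{43}{\sqrt{y}}$
$C{\left(x \right)} = -5$ ($C{\left(x \right)} = -4 - 1 = -5$)
$R = - \frac{1}{2}$ ($R = \frac{7 - 5}{0 - 4} = \frac{2}{-4} = 2 \left(- \frac{1}{4}\right) = - \frac{1}{2} \approx -0.5$)
$H{\left(69 \right)} R = - \frac{43}{\sqrt{69}} \left(- \frac{1}{2}\right) = - 43 \frac{\sqrt{69}}{69} \left(- \frac{1}{2}\right) = - \frac{43 \sqrt{69}}{69} \left(- \frac{1}{2}\right) = \frac{43 \sqrt{69}}{138}$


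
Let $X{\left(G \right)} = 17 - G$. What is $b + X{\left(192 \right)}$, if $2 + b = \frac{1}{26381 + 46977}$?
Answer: $- \frac{12984365}{73358} \approx -177.0$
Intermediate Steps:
$b = - \frac{146715}{73358}$ ($b = -2 + \frac{1}{26381 + 46977} = -2 + \frac{1}{73358} = - \frac{146715}{73358} \approx -2.0$)
$b + X{\left(192 \right)} = - \frac{146715}{73358} + \left(17 - 192\right) = - \frac{146715}{73358} - 175 = - \frac{12984365}{73358}$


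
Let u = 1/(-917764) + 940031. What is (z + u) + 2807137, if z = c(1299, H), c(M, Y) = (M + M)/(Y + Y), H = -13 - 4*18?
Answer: 292315158674399/78009940 ≈ 3.7472e+6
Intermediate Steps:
H = -85 (H = -13 - 72 = -85)
c(M, Y) = M/Y (c(M, Y) = (2*M)/((2*Y)) = (2*M)*(1/(2*Y)) = M/Y)
z = -1299/85 (z = 1299/(-85) = 1299*(-1/85) = -1299/85 ≈ -15.282)
u = 862726610683/917764 (u = -1/917764 + 940031 = 862726610683/917764 ≈ 9.4003e+5)
(z + u) + 2807137 = (-1299/85 + 862726610683/917764) + 2807137 = 73330569732619/78009940 + 2807137 = 292315158674399/78009940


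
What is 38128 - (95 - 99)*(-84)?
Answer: 37792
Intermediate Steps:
38128 - (95 - 99)*(-84) = 38128 - (-4)*(-84) = 38128 - 1*336 = 38128 - 336 = 37792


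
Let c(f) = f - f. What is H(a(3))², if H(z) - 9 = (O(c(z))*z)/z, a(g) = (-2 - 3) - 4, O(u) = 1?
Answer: 100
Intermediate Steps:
c(f) = 0
a(g) = -9 (a(g) = -5 - 4 = -9)
H(z) = 10 (H(z) = 9 + (1*z)/z = 9 + z/z = 9 + 1 = 10)
H(a(3))² = 10² = 100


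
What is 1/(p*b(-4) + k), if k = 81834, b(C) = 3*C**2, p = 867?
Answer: 1/123450 ≈ 8.1004e-6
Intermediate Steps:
1/(p*b(-4) + k) = 1/(867*(3*(-4)**2) + 81834) = 1/(867*(3*16) + 81834) = 1/(867*48 + 81834) = 1/(41616 + 81834) = 1/123450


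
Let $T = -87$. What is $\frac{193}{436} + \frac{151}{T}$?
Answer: $- \frac{49045}{37932} \approx -1.293$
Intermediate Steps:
$\frac{193}{436} + \frac{151}{T} = \frac{193}{436} + \frac{151}{-87} = 193 \cdot \frac{1}{436} + 151 \left(- \frac{1}{87}\right) = \frac{193}{436} - \frac{151}{87} = - \frac{49045}{37932}$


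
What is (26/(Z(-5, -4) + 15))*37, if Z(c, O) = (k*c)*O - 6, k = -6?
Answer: -26/3 ≈ -8.6667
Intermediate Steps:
Z(c, O) = -6 - 6*O*c (Z(c, O) = (-6*c)*O - 6 = -6*O*c - 6 = -6 - 6*O*c)
(26/(Z(-5, -4) + 15))*37 = (26/((-6 - 6*(-4)*(-5)) + 15))*37 = (26/((-6 - 120) + 15))*37 = (26/(-126 + 15))*37 = (26/(-111))*37 = (26*(-1/111))*37 = -26/111*37 = -26/3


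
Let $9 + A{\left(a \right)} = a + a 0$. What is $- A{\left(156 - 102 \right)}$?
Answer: $-45$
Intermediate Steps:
$A{\left(a \right)} = -9 + a$ ($A{\left(a \right)} = -9 + \left(a + a 0\right) = -9 + \left(a + 0\right) = -9 + a$)
$- A{\left(156 - 102 \right)} = - (-9 + \left(156 - 102\right)) = - (-9 + 54) = \left(-1\right) 45 = -45$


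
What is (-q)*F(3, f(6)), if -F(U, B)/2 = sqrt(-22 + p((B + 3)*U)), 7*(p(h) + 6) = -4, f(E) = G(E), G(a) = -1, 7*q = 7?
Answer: 20*I*sqrt(14)/7 ≈ 10.69*I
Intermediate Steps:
q = 1 (q = (1/7)*7 = 1)
f(E) = -1
p(h) = -46/7 (p(h) = -6 + (1/7)*(-4) = -6 - 4/7 = -46/7)
F(U, B) = -20*I*sqrt(14)/7 (F(U, B) = -2*sqrt(-22 - 46/7) = -20*I*sqrt(14)/7)
(-q)*F(3, f(6)) = (-1*1)*(-20*I*sqrt(14)/7) = -(-20)*I*sqrt(14)/7 = 20*I*sqrt(14)/7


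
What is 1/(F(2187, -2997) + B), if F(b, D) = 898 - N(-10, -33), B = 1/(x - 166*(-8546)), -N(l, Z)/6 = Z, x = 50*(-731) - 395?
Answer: 1381691/967183701 ≈ 0.0014286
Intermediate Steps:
x = -36945 (x = -36550 - 395 = -36945)
N(l, Z) = -6*Z
B = 1/1381691 (B = 1/(-36945 - 166*(-8546)) = 1/(-36945 + 1418636) = 1/1381691 ≈ 7.2375e-7)
F(b, D) = 700 (F(b, D) = 898 - (-6)*(-33) = 898 - 1*198 = 898 - 198 = 700)
1/(F(2187, -2997) + B) = 1/(700 + 1/1381691) = 1/(967183701/1381691) = 1381691/967183701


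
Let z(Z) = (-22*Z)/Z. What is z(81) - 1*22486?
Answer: -22508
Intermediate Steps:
z(Z) = -22
z(81) - 1*22486 = -22 - 1*22486 = -22 - 22486 = -22508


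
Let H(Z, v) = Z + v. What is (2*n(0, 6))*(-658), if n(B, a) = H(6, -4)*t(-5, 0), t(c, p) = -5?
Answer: 13160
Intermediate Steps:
n(B, a) = -10 (n(B, a) = (6 - 4)*(-5) = 2*(-5) = -10)
(2*n(0, 6))*(-658) = (2*(-10))*(-658) = -20*(-658) = 13160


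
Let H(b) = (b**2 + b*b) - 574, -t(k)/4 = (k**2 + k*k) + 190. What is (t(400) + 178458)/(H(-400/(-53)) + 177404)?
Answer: -516061053/82839245 ≈ -6.2297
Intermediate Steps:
t(k) = -760 - 8*k**2 (t(k) = -4*((k**2 + k*k) + 190) = -4*((k**2 + k**2) + 190) = -4*(2*k**2 + 190) = -4*(190 + 2*k**2) = -760 - 8*k**2)
H(b) = -574 + 2*b**2 (H(b) = (b**2 + b**2) - 574 = 2*b**2 - 574 = -574 + 2*b**2)
(t(400) + 178458)/(H(-400/(-53)) + 177404) = ((-760 - 8*400**2) + 178458)/((-574 + 2*(-400/(-53))**2) + 177404) = ((-760 - 8*160000) + 178458)/((-574 + 2*(-400*(-1/53))**2) + 177404) = ((-760 - 1280000) + 178458)/((-574 + 2*(400/53)**2) + 177404) = (-1280760 + 178458)/((-574 + 2*(160000/2809)) + 177404) = -1102302/((-574 + 320000/2809) + 177404) = -1102302/(-1292366/2809 + 177404) = -1102302/497035470/2809 = -1102302*2809/497035470 = -516061053/82839245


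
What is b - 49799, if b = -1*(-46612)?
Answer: -3187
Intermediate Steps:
b = 46612
b - 49799 = 46612 - 49799 = -3187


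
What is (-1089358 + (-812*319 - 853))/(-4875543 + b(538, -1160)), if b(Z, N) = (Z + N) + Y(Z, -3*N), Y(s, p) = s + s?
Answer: 1349239/4875089 ≈ 0.27676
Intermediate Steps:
Y(s, p) = 2*s
b(Z, N) = N + 3*Z (b(Z, N) = (Z + N) + 2*Z = (N + Z) + 2*Z = N + 3*Z)
(-1089358 + (-812*319 - 853))/(-4875543 + b(538, -1160)) = (-1089358 + (-812*319 - 853))/(-4875543 + (-1160 + 3*538)) = (-1089358 + (-259028 - 853))/(-4875543 + (-1160 + 1614)) = (-1089358 - 259881)/(-4875543 + 454) = -1349239/(-4875089) = -1349239*(-1/4875089) = 1349239/4875089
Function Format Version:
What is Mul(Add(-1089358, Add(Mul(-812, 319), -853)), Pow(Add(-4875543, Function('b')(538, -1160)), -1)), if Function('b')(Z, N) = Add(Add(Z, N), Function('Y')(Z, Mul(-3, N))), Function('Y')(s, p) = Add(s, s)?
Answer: Rational(1349239, 4875089) ≈ 0.27676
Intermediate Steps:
Function('Y')(s, p) = Mul(2, s)
Function('b')(Z, N) = Add(N, Mul(3, Z)) (Function('b')(Z, N) = Add(Add(Z, N), Mul(2, Z)) = Add(Add(N, Z), Mul(2, Z)) = Add(N, Mul(3, Z)))
Mul(Add(-1089358, Add(Mul(-812, 319), -853)), Pow(Add(-4875543, Function('b')(538, -1160)), -1)) = Mul(Add(-1089358, Add(Mul(-812, 319), -853)), Pow(Add(-4875543, Add(-1160, Mul(3, 538))), -1)) = Mul(Add(-1089358, Add(-259028, -853)), Pow(Add(-4875543, Add(-1160, 1614)), -1)) = Mul(Add(-1089358, -259881), Pow(Add(-4875543, 454), -1)) = Mul(-1349239, Pow(-4875089, -1)) = Mul(-1349239, Rational(-1, 4875089)) = Rational(1349239, 4875089)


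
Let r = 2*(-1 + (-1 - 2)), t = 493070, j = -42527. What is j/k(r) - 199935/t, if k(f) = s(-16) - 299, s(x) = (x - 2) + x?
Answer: 4180441907/32838462 ≈ 127.30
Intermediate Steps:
r = -8 (r = 2*(-1 - 3) = 2*(-4) = -8)
s(x) = -2 + 2*x (s(x) = (-2 + x) + x = -2 + 2*x)
k(f) = -333 (k(f) = (-2 + 2*(-16)) - 299 = (-2 - 32) - 299 = -34 - 299 = -333)
j/k(r) - 199935/t = -42527/(-333) - 199935/493070 = -42527*(-1/333) - 199935*1/493070 = 42527/333 - 39987/98614 = 4180441907/32838462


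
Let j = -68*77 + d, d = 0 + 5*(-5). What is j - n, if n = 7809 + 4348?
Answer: -17418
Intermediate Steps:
d = -25 (d = 0 - 25 = -25)
n = 12157
j = -5261 (j = -68*77 - 25 = -5236 - 25 = -5261)
j - n = -5261 - 1*12157 = -5261 - 12157 = -17418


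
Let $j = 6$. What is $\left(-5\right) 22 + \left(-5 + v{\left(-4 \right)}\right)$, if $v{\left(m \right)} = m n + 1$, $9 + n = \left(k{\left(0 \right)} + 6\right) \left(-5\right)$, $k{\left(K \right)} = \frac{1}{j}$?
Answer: $\frac{136}{3} \approx 45.333$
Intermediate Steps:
$k{\left(K \right)} = \frac{1}{6}$
$n = - \frac{239}{6}$ ($n = -9 + \left(\frac{1}{6} + 6\right) \left(-5\right) = -9 + \frac{37}{6} \left(-5\right) = -9 - \frac{185}{6} = - \frac{239}{6} \approx -39.833$)
$v{\left(m \right)} = 1 - \frac{239 m}{6}$ ($v{\left(m \right)} = m \left(- \frac{239}{6}\right) + 1 = - \frac{239 m}{6} + 1 = 1 - \frac{239 m}{6}$)
$\left(-5\right) 22 + \left(-5 + v{\left(-4 \right)}\right) = \left(-5\right) 22 + \left(-5 + \left(1 - - \frac{478}{3}\right)\right) = -110 + \left(-5 + \left(1 + \frac{478}{3}\right)\right) = -110 + \left(-5 + \frac{481}{3}\right) = -110 + \frac{466}{3} = \frac{136}{3}$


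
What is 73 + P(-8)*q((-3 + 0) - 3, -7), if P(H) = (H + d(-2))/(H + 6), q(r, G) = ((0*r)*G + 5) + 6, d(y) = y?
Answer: 128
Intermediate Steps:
q(r, G) = 11 (q(r, G) = (0*G + 5) + 6 = (0 + 5) + 6 = 5 + 6 = 11)
P(H) = (-2 + H)/(6 + H) (P(H) = (H - 2)/(H + 6) = (-2 + H)/(6 + H))
73 + P(-8)*q((-3 + 0) - 3, -7) = 73 + ((-2 - 8)/(6 - 8))*11 = 73 + (-10/(-2))*11 = 73 - ½*(-10)*11 = 73 + 5*11 = 73 + 55 = 128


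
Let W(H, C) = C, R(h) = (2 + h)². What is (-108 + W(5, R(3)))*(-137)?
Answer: 11371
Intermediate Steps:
(-108 + W(5, R(3)))*(-137) = (-108 + (2 + 3)²)*(-137) = (-108 + 5²)*(-137) = (-108 + 25)*(-137) = -83*(-137) = 11371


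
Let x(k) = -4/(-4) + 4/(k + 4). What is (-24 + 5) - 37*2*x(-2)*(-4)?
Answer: 869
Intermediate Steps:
x(k) = 1 + 4/(4 + k) (x(k) = -4*(-¼) + 4/(4 + k) = 1 + 4/(4 + k))
(-24 + 5) - 37*2*x(-2)*(-4) = (-24 + 5) - 37*2*((8 - 2)/(4 - 2))*(-4) = -19 - 37*2*(6/2)*(-4) = -19 - 37*2*((½)*6)*(-4) = -19 - 37*2*3*(-4) = -19 - 222*(-4) = -19 - 37*(-24) = -19 + 888 = 869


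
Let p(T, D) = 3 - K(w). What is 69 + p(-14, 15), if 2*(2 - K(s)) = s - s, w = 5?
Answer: 70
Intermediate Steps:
K(s) = 2 (K(s) = 2 - (s - s)/2 = 2 - ½*0 = 2 + 0 = 2)
p(T, D) = 1 (p(T, D) = 3 - 1*2 = 3 - 2 = 1)
69 + p(-14, 15) = 69 + 1 = 70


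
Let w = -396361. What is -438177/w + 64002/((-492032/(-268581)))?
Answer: 3406775333298573/97511147776 ≈ 34937.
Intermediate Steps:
-438177/w + 64002/((-492032/(-268581))) = -438177/(-396361) + 64002/((-492032/(-268581))) = -438177*(-1/396361) + 64002/((-492032*(-1/268581))) = 438177/396361 + 64002/(492032/268581) = 438177/396361 + 64002*(268581/492032) = 438177/396361 + 8594860581/246016 = 3406775333298573/97511147776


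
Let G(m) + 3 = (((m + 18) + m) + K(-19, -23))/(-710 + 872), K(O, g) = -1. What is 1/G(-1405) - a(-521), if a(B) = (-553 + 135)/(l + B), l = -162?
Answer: -493756/746519 ≈ -0.66141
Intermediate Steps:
G(m) = -469/162 + m/81 (G(m) = -3 + (((m + 18) + m) - 1)/(-710 + 872) = -3 + (((18 + m) + m) - 1)/162 = -3 + ((18 + 2*m) - 1)*(1/162) = -3 + (17 + 2*m)*(1/162) = -3 + (17/162 + m/81) = -469/162 + m/81)
a(B) = -418/(-162 + B) (a(B) = (-553 + 135)/(-162 + B) = -418/(-162 + B))
1/G(-1405) - a(-521) = 1/(-469/162 + (1/81)*(-1405)) - (-418)/(-162 - 521) = 1/(-469/162 - 1405/81) - (-418)/(-683) = 1/(-1093/54) - (-418)*(-1)/683 = -54/1093 - 1*418/683 = -54/1093 - 418/683 = -493756/746519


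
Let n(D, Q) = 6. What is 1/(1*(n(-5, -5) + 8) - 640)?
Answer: -1/626 ≈ -0.0015974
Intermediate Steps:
1/(1*(n(-5, -5) + 8) - 640) = 1/(1*(6 + 8) - 640) = 1/(1*14 - 640) = 1/(14 - 640) = 1/(-626) = -1/626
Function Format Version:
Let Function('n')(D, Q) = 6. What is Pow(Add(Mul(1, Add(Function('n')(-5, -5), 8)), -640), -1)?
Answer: Rational(-1, 626) ≈ -0.0015974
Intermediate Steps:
Pow(Add(Mul(1, Add(Function('n')(-5, -5), 8)), -640), -1) = Pow(Add(Mul(1, Add(6, 8)), -640), -1) = Pow(Add(Mul(1, 14), -640), -1) = Pow(Add(14, -640), -1) = Pow(-626, -1) = Rational(-1, 626)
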